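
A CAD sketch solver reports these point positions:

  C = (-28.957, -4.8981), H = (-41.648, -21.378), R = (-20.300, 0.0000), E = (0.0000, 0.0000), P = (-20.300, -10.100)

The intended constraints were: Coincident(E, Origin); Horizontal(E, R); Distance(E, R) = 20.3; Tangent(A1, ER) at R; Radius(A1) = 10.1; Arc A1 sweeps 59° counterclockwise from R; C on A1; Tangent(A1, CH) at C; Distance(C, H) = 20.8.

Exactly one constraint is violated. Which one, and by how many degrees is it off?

Tangent(A1, CH) at C — off by 6.60°.

E = (0.00, 0.00) ✓; E.y = 0.00, R.y = 0.00 ✓; |ER| = 20.30 ✓; ∠(PR, RE) = 90.00° ✓; |PR| = 10.10 ✓; bearing(P→C) − bearing(P→R) = 59.00° ✓; |PC| = 10.10 ✓; ∠(PC, CH) = 96.60° ✗; |CH| = 20.80 ✓.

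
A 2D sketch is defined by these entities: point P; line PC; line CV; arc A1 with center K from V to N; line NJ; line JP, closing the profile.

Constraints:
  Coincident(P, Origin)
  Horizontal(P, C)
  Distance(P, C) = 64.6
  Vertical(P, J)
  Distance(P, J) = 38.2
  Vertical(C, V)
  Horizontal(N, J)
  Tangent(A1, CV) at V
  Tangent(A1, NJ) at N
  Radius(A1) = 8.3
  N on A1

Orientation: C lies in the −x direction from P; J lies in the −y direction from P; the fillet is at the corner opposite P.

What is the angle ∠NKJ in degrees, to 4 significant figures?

81.61°

P is at the origin; PC is horizontal with |PC| = 64.6 and C on the −x side, so C = (-64.60, 0.000). PJ is vertical with |PJ| = 38.2 and J on the −y side, so J = (0.000, -38.20). The virtual corner opposite P is at (-64.60, -38.20). Since A1 is tangent to CV there, KV ⟂ CV and since A1 is tangent to NJ there, KN ⟂ NJ, with radius 8.3, so the center K sits 8.3 in from both sides at K = (-56.30, -29.90). That places the tangent points at V = (-64.60, -29.90) on CV and N = (-56.30, -38.20) on NJ. Then cos ∠NKJ = KN·KJ / (|KN||KJ|), giving 81.61°.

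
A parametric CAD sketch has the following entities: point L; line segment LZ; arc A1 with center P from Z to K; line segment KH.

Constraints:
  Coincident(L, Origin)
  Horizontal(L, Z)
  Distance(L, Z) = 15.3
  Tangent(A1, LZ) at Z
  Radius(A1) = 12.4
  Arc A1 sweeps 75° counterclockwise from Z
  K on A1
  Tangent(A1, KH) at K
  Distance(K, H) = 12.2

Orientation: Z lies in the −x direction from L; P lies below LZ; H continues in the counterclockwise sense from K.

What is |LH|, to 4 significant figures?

36.96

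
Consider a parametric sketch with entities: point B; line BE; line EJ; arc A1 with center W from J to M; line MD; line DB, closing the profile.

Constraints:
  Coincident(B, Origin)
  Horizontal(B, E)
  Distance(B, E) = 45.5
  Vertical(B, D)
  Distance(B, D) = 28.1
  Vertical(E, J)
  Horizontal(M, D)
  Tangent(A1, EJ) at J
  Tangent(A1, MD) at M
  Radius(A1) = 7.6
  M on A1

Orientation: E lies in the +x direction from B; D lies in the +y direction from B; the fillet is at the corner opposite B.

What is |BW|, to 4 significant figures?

43.09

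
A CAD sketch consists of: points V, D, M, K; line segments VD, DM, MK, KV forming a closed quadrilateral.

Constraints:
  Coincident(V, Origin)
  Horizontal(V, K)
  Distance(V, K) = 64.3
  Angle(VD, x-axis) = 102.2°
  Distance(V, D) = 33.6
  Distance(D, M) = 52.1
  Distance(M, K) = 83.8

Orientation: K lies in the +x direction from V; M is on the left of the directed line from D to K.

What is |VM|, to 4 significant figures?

78.04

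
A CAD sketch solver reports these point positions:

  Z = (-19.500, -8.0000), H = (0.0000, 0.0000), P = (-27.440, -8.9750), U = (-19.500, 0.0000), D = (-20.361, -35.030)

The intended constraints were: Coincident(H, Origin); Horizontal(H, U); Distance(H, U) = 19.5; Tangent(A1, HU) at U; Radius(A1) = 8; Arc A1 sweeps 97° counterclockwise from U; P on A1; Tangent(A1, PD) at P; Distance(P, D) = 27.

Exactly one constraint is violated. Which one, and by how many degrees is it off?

Tangent(A1, PD) at P — off by 8.20°.

H = (0.00, 0.00) ✓; H.y = 0.00, U.y = 0.00 ✓; |HU| = 19.50 ✓; ∠(ZU, UH) = 90.00° ✓; |ZU| = 8.000 ✓; bearing(Z→P) − bearing(Z→U) = 97.00° ✓; |ZP| = 8.000 ✓; ∠(ZP, PD) = 81.80° ✗; |PD| = 27.00 ✓.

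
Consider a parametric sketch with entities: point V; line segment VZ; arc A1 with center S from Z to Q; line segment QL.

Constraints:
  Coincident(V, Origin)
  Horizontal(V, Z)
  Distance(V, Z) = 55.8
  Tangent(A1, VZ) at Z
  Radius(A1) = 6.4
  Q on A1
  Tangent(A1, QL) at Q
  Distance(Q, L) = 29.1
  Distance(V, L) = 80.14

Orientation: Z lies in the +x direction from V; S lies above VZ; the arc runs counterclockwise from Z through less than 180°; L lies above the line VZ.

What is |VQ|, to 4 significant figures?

61.64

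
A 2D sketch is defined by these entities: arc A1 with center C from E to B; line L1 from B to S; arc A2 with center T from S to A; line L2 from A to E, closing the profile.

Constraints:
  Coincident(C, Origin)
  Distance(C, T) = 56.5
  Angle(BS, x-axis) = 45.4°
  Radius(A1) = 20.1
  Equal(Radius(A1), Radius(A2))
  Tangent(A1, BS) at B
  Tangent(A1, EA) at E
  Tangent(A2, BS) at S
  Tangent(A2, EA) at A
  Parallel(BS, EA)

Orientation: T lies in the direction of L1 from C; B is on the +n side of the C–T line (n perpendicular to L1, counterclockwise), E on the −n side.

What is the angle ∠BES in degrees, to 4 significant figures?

54.57°

Tangency of A1 to both parallel lines with radius 20.1 puts B and E at C ± 20.1·n: B = (-14.31, 14.11), E = (14.31, -14.11). Equal radii place S and A the same way about T: S = T + 20.1·n = (25.36, 54.34), A = T − 20.1·n = (53.98, 26.12). Then cos ∠BES = EB·ES / (|EB||ES|), giving 54.57°.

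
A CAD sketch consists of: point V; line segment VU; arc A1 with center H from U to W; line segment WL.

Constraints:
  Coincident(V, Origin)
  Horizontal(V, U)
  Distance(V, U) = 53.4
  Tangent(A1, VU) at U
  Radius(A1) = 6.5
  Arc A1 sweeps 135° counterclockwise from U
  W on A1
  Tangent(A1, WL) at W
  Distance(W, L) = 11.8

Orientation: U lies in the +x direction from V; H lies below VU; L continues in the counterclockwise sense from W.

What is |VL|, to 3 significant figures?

60.4

On A1, U sits at bearing 90° from H; a 135° counterclockwise sweep puts W at bearing 225°, so W = H + 6.5·(cos 225°, sin 225°) = (48.8, -11.1). Tangency of A1 to WL means the radius HW is perpendicular to WL, so WL runs along (−sin 225°, cos 225°); with |WL| = 11.8, L = (57.1, -19.4). Then |VL| = |L − V| = 60.4.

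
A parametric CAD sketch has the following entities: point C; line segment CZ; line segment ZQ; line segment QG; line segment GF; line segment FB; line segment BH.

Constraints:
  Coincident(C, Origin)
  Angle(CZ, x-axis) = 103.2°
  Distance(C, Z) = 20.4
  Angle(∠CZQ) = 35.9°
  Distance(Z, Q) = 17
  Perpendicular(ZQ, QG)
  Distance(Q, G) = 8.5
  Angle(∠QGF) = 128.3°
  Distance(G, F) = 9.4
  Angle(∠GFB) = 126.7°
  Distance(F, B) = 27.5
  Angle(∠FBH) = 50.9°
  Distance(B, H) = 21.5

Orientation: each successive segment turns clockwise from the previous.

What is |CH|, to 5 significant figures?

23.642

C is at the origin; CZ runs at 103.2° with length 20.4, so Z = (-4.6584, 19.861). ∠CZQ = 35.9° gives ZQ at -40.900° from the x-axis; with |ZQ| = 17.0, Q = (8.1912, 8.7304). The perpendicularity gives QG at right angles to ZQ, so QG runs at -130.90°; with |QG| = 8.5, G = (2.6259, 2.3057). ∠QGF = 128.3° gives GF at 177.40° from the x-axis; with |GF| = 9.4, F = (-6.7645, 2.7321). ∠GFB = 126.7° gives FB at 124.10° from the x-axis; with |FB| = 27.5, B = (-22.182, 25.504). ∠FBH = 50.9° gives BH at -5.0000° from the x-axis; with |BH| = 21.5, H = (-0.76386, 23.630). Then |CH| = |H − C| = 23.642.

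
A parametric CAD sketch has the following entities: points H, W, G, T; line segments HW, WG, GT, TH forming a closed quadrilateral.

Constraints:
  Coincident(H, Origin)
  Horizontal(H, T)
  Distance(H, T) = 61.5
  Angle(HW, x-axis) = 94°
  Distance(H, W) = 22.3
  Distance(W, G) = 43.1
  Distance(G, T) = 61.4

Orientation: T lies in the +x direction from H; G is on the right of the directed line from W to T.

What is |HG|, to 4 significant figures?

20.86

H is at the origin; HT is horizontal with |HT| = 61.5 and T in +x, so T = (61.5, 0). HW runs at 94.0° with |HW| = 22.3, so W = (-1.556, 22.25). G is determined by |WG| = 43.1 and |GT| = 61.4 together: it lies at the intersection of circle(W, 43.1) and circle(T, 61.4). With |WT| = 66.86, the foot of the radical line on WT is 19.13 from W and the perpendicular offset is √(43.1² − 19.13²) = 38.62. Taking the right-of-WT solution: G = (3.638, -20.54).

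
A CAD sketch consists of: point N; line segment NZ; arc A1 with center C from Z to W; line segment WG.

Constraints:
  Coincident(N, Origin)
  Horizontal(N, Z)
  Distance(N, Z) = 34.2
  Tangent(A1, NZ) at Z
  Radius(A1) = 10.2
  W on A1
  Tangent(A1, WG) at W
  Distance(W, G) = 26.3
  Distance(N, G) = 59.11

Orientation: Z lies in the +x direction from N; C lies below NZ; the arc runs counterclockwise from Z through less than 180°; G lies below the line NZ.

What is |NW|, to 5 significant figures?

32.929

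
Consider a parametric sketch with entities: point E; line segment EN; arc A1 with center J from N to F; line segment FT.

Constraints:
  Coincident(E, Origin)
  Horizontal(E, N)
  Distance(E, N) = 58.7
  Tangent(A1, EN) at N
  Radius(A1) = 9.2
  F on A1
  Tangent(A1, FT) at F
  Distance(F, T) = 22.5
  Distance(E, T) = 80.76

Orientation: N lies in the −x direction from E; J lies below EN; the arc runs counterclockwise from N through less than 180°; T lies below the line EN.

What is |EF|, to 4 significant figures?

67.24

E is at the origin; EN is horizontal with |EN| = 58.7 and N on the −x side, so N = (-58.70, 0.000). The tangent condition forces JN to be normal to EN, so J = N + (0, -9.2) = (-58.70, -9.200). Since JF ⟂ FT (tangency), |JT| = √(9.2² + 22.5²) = 24.31 regardless of where F sits on A1. So T lies on both circle(E, 80.76) and circle(J, 24.31); the below-EN intersection is T = (-76.57, -25.68). F is the foot of the tangent from T: F = (-67.03, -5.301).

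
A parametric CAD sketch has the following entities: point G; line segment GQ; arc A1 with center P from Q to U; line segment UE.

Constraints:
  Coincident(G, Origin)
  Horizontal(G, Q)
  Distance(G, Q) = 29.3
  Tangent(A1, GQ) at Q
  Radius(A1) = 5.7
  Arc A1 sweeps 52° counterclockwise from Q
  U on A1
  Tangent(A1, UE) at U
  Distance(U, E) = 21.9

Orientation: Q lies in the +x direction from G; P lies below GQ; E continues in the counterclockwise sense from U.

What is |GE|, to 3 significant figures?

22.5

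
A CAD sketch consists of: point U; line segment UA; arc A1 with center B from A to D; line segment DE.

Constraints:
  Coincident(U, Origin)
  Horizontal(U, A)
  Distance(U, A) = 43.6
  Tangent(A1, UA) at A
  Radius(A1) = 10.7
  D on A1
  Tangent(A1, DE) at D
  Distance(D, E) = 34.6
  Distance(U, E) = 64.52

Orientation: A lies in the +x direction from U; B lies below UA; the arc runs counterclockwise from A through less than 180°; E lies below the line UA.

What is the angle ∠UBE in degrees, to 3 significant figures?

105°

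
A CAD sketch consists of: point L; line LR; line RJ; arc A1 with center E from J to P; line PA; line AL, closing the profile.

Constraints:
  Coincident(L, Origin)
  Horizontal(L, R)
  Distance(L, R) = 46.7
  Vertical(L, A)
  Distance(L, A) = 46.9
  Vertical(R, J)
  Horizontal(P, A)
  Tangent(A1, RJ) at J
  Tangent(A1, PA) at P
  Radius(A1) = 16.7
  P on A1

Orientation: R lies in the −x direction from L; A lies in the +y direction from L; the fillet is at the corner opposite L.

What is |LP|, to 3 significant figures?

55.7

L is at the origin; LR is horizontal with |LR| = 46.7 and R on the −x side, so R = (-46.7, 0.00). LA is vertical with |LA| = 46.9 and A on the +y side, so A = (0.00, 46.9). The virtual corner opposite L is at (-46.7, 46.9). Tangency of A1 to RJ means the radius EJ is perpendicular to RJ and tangency of A1 to PA means the radius EP is perpendicular to PA, with radius 16.7, so the center E sits 16.7 in from both sides at E = (-30.0, 30.2). That places the tangent points at J = (-46.7, 30.2) on RJ and P = (-30.0, 46.9) on PA. Then |LP| = |P − L| = 55.7.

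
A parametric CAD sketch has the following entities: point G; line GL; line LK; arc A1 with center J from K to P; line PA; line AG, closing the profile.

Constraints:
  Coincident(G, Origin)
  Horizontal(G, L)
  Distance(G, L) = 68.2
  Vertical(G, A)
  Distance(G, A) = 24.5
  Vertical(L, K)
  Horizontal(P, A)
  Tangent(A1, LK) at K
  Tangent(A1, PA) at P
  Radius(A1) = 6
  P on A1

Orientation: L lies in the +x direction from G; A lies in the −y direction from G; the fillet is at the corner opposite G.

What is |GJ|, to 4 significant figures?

64.89

G and A share the same x with |GA| = 24.5 and A on the −y side, so A = (0.000, -24.50). The virtual corner opposite G is at (68.20, -24.50). Tangency of A1 to LK means the radius JK is perpendicular to LK and A1 meets PA tangentially, so JP is at right angles to PA, with radius 6.0, so the center J sits 6.0 in from both sides at J = (62.20, -18.50). Then |GJ| = |J − G| = 64.89.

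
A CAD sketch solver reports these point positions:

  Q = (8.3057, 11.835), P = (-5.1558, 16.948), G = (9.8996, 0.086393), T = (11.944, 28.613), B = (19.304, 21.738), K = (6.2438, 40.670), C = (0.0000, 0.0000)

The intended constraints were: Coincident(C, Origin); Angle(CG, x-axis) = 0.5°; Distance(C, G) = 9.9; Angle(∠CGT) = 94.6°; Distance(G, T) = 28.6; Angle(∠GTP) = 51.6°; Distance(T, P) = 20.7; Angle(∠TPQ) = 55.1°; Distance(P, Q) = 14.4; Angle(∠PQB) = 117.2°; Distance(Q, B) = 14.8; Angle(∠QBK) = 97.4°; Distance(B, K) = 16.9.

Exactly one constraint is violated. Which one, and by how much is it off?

Distance(B, K) = 16.9 — off by 6.10.

C = (0.00, 0.00) ✓; CG at 0.5000° ✓; |CG| = 9.900 ✓; ∠CGT = 94.60° ✓; |GT| = 28.60 ✓; ∠GTP = 51.60° ✓; |TP| = 20.70 ✓; ∠TPQ = 55.10° ✓; |PQ| = 14.40 ✓; ∠PQB = 117.2° ✓; |QB| = 14.80 ✓; ∠QBK = 97.40° ✓; |BK| = 23.00 ✗.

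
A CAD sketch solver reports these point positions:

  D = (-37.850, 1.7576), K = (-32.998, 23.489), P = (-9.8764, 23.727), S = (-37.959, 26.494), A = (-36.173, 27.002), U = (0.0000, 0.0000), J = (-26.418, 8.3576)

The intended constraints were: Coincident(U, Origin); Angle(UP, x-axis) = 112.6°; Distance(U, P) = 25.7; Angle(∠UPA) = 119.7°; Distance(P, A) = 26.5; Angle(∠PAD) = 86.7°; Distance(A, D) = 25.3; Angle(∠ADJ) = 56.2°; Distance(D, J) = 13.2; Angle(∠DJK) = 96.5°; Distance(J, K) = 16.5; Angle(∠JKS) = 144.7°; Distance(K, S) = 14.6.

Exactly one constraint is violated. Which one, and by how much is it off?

Distance(K, S) = 14.6 — off by 8.80.

U = (0.00, 0.00) ✓; UP at 112.6° ✓; |UP| = 25.70 ✓; ∠UPA = 119.7° ✓; |PA| = 26.50 ✓; ∠PAD = 86.70° ✓; |AD| = 25.30 ✓; ∠ADJ = 56.20° ✓; |DJ| = 13.20 ✓; ∠DJK = 96.50° ✓; |JK| = 16.50 ✓; ∠JKS = 144.7° ✓; |KS| = 5.800 ✗.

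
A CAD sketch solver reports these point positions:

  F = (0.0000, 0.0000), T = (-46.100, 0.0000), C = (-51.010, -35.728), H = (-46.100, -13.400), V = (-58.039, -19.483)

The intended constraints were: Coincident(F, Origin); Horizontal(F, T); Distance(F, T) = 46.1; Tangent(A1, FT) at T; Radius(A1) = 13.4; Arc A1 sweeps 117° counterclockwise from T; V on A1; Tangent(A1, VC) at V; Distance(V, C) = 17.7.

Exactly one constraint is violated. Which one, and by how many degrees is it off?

Tangent(A1, VC) at V — off by 3.60°.

F = (0.00, 0.00) ✓; F.y = 0.00, T.y = 0.00 ✓; |FT| = 46.10 ✓; ∠(HT, TF) = 90.00° ✓; |HT| = 13.40 ✓; bearing(H→V) − bearing(H→T) = 117.0° ✓; |HV| = 13.40 ✓; ∠(HV, VC) = 93.60° ✗; |VC| = 17.70 ✓.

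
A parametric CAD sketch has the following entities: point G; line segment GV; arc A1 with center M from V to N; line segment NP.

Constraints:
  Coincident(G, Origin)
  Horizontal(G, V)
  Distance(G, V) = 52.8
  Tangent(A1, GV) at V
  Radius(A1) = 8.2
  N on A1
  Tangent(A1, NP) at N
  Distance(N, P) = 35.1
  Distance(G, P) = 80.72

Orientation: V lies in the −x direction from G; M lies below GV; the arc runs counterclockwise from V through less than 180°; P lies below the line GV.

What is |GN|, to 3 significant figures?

61.0

G is at the origin; GV is horizontal with |GV| = 52.8 and V on the −x side, so V = (-52.8, 0.00). The tangent condition forces MV to be normal to GV, so M = V + (0, -8.2) = (-52.8, -8.20). Since MN ⟂ NP (tangency), |MP| = √(8.2² + 35.1²) = 36.0 regardless of where N sits on A1. So P lies on both circle(G, 80.72) and circle(M, 36.0); the below-GV intersection is P = (-70.3, -39.7). N is the foot of the tangent from P: N = (-60.7, -5.96).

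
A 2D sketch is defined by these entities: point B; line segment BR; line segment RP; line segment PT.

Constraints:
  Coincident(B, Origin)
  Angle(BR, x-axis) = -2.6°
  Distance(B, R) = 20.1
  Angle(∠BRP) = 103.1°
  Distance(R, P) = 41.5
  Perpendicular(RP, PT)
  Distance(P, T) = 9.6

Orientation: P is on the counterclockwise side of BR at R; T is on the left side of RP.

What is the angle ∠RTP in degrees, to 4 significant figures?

76.98°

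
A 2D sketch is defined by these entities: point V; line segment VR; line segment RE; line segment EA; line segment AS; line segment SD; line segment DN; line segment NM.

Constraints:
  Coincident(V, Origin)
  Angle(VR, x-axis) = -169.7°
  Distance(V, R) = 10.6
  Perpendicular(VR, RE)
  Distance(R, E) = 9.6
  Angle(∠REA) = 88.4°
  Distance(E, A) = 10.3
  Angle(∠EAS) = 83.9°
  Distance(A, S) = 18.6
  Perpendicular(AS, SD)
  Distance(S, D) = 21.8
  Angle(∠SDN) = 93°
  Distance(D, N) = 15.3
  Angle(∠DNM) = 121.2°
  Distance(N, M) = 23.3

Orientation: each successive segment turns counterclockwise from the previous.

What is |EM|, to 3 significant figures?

12.9

V is at the origin; VR runs at -169.7° with length 10.6, so R = (-10.4, -1.90). VR is perpendicular to RE, so RE runs at -79.7°; with |RE| = 9.6, E = (-8.71, -11.3). ∠REA = 88.4° gives EA at 11.9° from the x-axis; with |EA| = 10.3, A = (1.37, -9.22). ∠EAS = 83.9° gives AS at 108° from the x-axis; with |AS| = 18.6, S = (-4.38, 8.47). AS ⟂ SD, so SD runs at -162°; with |SD| = 21.8, D = (-25.1, 1.74). ∠SDN = 93.0° gives DN at -75.0° from the x-axis; with |DN| = 15.3, N = (-21.2, -13.0). ∠DNM = 121.2° gives NM at -16.2° from the x-axis; with |NM| = 23.3, M = (1.22, -19.5). Then |EM| = |M − E| = 12.9.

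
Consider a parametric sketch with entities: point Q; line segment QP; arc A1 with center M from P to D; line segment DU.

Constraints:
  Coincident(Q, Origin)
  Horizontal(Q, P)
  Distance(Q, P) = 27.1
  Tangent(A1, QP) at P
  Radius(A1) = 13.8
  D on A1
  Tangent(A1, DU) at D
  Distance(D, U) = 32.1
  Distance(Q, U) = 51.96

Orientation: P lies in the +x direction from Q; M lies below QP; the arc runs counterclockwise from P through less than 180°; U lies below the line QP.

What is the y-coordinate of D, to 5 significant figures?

-16.526

Checks: |QP| = 27.10 ✓; |MD| = 13.80 ✓; ∠(MD, DU) = 90.00° ✓; |DU| = 32.10 ✓; |QU| = 51.96 ✓.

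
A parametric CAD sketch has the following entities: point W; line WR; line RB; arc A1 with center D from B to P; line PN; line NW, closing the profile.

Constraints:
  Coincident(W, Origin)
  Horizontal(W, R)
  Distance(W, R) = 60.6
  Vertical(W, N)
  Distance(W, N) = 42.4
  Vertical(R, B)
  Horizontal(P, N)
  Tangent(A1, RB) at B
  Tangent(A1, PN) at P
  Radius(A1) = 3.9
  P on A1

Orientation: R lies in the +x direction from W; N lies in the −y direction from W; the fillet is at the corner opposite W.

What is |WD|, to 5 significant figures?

68.536

W is at the origin; W and R share the same y with |WR| = 60.6 and R on the +x side, so R = (60.600, 0.0000). WN is vertical with |WN| = 42.4 and N on the −y side, so N = (0.0000, -42.400). The virtual corner opposite W is at (60.600, -42.400). Tangency of A1 to RB means the radius DB is perpendicular to RB and tangency of A1 to PN means the radius DP is perpendicular to PN, with radius 3.9, so the center D sits 3.9 in from both sides at D = (56.700, -38.500). Then |WD| = |D − W| = 68.536.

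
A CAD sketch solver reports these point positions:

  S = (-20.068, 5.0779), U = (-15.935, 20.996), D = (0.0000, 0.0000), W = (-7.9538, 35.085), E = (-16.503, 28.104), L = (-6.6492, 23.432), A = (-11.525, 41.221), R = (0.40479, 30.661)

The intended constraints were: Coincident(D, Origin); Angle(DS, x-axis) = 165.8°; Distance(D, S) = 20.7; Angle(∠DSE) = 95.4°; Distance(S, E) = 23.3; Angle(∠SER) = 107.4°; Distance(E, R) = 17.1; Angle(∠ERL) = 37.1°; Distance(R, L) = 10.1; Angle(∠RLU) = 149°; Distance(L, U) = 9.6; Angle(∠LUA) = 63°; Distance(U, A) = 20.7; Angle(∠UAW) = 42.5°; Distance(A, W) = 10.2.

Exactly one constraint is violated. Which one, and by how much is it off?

Distance(A, W) = 10.2 — off by 3.10.

D = (0.00, 0.00) ✓; DS at 165.8° ✓; |DS| = 20.70 ✓; ∠DSE = 95.40° ✓; |SE| = 23.30 ✓; ∠SER = 107.4° ✓; |ER| = 17.10 ✓; ∠ERL = 37.10° ✓; |RL| = 10.10 ✓; ∠RLU = 149.0° ✓; |LU| = 9.600 ✓; ∠LUA = 63.00° ✓; |UA| = 20.70 ✓; ∠UAW = 42.50° ✓; |AW| = 7.100 ✗.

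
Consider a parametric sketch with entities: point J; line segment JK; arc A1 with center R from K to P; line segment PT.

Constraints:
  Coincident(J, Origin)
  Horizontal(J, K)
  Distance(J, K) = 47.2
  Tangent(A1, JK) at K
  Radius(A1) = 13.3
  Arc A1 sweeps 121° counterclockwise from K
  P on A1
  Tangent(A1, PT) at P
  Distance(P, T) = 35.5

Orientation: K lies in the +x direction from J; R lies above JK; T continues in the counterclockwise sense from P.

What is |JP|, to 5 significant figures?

61.968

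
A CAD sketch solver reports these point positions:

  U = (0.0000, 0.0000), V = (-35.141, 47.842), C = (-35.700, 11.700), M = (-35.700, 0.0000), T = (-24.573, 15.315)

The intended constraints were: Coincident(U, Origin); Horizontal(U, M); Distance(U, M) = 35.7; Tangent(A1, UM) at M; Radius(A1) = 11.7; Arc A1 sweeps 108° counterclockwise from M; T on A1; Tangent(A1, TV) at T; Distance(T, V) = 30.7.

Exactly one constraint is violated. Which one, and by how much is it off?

Distance(T, V) = 30.7 — off by 3.50.

U = (0.00, 0.00) ✓; U.y = 0.00, M.y = 0.00 ✓; |UM| = 35.70 ✓; ∠(CM, MU) = 90.00° ✓; |CM| = 11.70 ✓; bearing(C→T) − bearing(C→M) = 108.0° ✓; |CT| = 11.70 ✓; ∠(CT, TV) = 90.00° ✓; |TV| = 34.20 ✗.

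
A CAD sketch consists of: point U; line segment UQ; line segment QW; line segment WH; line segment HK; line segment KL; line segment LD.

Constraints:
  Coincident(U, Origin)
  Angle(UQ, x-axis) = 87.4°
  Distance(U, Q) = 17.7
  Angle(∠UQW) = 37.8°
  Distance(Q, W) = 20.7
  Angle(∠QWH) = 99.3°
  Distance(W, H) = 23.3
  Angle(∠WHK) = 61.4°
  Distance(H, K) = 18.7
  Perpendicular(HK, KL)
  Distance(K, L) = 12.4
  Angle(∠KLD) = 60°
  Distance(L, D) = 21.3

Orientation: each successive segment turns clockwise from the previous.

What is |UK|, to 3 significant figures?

9.33

U is at the origin; UQ runs at 87.4° with length 17.7, so Q = (0.803, 17.7). ∠UQW = 37.8° gives QW at -54.8° from the x-axis; with |QW| = 20.7, W = (12.7, 0.767). ∠QWH = 99.3° gives WH at -136° from the x-axis; with |WH| = 23.3, H = (-3.88, -15.6). ∠WHK = 61.4° gives HK at 106° from the x-axis; with |HK| = 18.7, K = (-9.01, 2.42). Then |UK| = |K − U| = 9.33.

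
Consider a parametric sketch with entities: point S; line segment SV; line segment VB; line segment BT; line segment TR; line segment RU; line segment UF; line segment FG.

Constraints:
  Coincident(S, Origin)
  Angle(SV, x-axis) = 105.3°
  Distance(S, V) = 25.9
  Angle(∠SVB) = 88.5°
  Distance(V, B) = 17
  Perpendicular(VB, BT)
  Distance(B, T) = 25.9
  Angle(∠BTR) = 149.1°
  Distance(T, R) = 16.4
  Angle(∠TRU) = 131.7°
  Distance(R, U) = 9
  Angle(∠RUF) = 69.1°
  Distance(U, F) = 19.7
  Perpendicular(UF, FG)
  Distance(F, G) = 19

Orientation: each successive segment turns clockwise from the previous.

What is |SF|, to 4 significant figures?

4.413

∠TRU = 131.7° gives RU at -155.4° from the x-axis; with |RU| = 9.0, U = (2.848, -15.54). ∠RUF = 69.1° gives UF at 93.70° from the x-axis; with |UF| = 19.7, F = (1.576, 4.122). Then |SF| = |F − S| = 4.413.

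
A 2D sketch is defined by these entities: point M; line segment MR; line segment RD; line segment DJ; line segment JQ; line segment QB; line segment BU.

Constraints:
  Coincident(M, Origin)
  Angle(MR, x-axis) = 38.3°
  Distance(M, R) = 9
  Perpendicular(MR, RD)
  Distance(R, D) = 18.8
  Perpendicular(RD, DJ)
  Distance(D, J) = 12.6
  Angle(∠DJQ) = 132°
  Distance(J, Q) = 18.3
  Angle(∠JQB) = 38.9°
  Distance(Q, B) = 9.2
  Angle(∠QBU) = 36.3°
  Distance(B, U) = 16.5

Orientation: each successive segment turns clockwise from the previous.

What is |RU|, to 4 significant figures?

33.58

M is at the origin; MR runs at 38.3° with length 9.0, so R = (7.063, 5.578). The perpendicularity gives RD at right angles to MR, so RD runs at -51.70°; with |RD| = 18.8, D = (18.71, -9.176). RD is perpendicular to DJ, so DJ runs at -141.7°; with |DJ| = 12.6, J = (8.827, -16.99). ∠DJQ = 132.0° gives JQ at 170.3° from the x-axis; with |JQ| = 18.3, Q = (-9.212, -13.90). ∠JQB = 38.9° gives QB at 29.20° from the x-axis; with |QB| = 9.2, B = (-1.181, -9.413). ∠QBU = 36.3° gives BU at -114.5° from the x-axis; with |BU| = 16.5, U = (-8.023, -24.43). Then |RU| = |U − R| = 33.58.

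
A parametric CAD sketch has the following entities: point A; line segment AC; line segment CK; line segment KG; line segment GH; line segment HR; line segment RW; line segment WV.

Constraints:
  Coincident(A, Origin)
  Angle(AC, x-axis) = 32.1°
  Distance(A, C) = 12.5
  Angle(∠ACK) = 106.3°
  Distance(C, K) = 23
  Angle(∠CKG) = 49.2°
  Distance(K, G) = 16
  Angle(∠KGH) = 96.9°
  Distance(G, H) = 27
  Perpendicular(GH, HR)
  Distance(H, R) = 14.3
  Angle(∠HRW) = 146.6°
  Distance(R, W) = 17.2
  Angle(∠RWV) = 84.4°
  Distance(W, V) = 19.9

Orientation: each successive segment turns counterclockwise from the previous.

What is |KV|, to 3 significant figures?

4.00

∠HRW = 146.6° gives RW at 83.1° from the x-axis; with |RW| = 17.2, W = (27.4, 25.9). ∠RWV = 84.4° gives WV at 179° from the x-axis; with |WV| = 19.9, V = (7.53, 26.4). Then |KV| = |V − K| = 4.00.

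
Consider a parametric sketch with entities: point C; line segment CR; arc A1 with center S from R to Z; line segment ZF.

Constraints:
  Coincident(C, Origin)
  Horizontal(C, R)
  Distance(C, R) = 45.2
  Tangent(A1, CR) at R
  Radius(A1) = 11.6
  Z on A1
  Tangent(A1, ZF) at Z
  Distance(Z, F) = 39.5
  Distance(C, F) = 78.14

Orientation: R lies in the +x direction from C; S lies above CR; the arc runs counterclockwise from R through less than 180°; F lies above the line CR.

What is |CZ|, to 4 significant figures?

57.75

Checks: |SZ| = 11.60 ✓; ∠(SZ, ZF) = 90.00° ✓; |ZF| = 39.50 ✓; |CF| = 78.14 ✓.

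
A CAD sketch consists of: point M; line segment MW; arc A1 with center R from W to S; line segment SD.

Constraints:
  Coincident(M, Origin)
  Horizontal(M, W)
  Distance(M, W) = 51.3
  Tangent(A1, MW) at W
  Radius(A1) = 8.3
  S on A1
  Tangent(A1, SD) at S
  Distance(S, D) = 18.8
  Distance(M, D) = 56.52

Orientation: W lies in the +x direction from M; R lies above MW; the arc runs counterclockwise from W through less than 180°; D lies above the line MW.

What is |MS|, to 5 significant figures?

59.748

M is at the origin; M and W share the same y with |MW| = 51.3 and W on the +x side, so W = (51.300, 0.0000). Since A1 is tangent to MW there, RW ⟂ MW, so R = W + (0, 8.3) = (51.300, 8.3000). Since RS ⟂ SD (tangency), |RD| = √(8.3² + 18.8²) = 20.551 regardless of where S sits on A1. So D lies on both circle(M, 56.52) and circle(R, 20.551); the above-MW intersection is D = (48.700, 28.685). S is the foot of the tangent from D: S = (58.408, 12.586).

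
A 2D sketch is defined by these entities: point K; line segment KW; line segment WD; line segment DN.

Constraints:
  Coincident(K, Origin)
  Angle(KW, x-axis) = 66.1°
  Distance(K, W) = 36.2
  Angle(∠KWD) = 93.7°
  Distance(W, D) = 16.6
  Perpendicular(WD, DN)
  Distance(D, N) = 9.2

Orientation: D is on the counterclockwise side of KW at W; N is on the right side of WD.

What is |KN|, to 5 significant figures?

49.121

K is at the origin; KW runs at 66.1° with length 36.2, so W = 36.2·(cos 66.1°, sin 66.1°) = (14.666, 33.096). ∠KWD = 93.7°, so WD runs at 66.1° + (180° − 93.7°) = 152.40° from the x-axis; with |WD| = 16.6, D = W + 16.6·(cos 152.40°, sin 152.40°) = (-0.044854, 40.787). The perpendicularity gives DN at right angles to WD; with |DN| = 9.2 on the right of WD, N = D + 9.2·(0.46330, 0.88620) = (4.2175, 48.940). Then |KN| = |N − K| = 49.121.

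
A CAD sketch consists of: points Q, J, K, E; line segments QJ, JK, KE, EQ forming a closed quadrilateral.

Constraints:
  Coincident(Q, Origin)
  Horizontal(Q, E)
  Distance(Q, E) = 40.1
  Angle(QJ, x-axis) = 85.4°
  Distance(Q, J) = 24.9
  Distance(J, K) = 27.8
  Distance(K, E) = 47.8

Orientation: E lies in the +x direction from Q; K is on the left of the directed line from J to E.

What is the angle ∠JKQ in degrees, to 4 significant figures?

19.41°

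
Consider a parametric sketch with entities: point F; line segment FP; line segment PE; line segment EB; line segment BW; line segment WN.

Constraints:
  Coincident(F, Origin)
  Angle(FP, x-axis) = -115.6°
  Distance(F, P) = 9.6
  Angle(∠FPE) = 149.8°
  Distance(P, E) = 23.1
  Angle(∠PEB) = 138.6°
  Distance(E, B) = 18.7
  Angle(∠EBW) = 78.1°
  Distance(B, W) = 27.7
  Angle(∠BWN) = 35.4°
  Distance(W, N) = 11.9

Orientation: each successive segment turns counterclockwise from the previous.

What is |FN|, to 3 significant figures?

29.8

∠EBW = 78.1° gives BW at 57.9° from the x-axis; with |BW| = 27.7, W = (25.9, -21.2). ∠BWN = 35.4° gives WN at -158° from the x-axis; with |WN| = 11.9, N = (14.9, -25.8). Then |FN| = |N − F| = 29.8.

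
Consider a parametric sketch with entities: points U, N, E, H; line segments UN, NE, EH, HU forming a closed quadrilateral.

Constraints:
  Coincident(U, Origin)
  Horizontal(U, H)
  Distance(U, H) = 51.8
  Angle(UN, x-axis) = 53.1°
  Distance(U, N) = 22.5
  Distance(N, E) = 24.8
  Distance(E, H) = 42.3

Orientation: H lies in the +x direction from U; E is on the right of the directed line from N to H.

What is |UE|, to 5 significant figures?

11.969

Checks: |NE| = 24.80 ✓; |EH| = 42.30 ✓.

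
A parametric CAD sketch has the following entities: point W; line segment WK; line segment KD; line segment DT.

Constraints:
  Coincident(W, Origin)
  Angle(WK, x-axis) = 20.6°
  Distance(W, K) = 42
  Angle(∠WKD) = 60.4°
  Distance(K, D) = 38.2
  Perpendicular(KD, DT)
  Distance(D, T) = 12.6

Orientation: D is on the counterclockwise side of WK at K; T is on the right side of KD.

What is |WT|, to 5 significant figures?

52.128

W is at the origin; WK runs at 20.6° with length 42.0, so K = 42.0·(cos 20.6°, sin 20.6°) = (39.315, 14.777). ∠WKD = 60.4°, so KD runs at 20.6° + (180° − 60.4°) = 140.20° from the x-axis; with |KD| = 38.2, D = K + 38.2·(cos 140.20°, sin 140.20°) = (9.9661, 39.230). KD is perpendicular to DT; with |DT| = 12.6 on the right of KD, T = D + 12.6·(0.64011, 0.76828) = (18.031, 48.910). Then |WT| = |T − W| = 52.128.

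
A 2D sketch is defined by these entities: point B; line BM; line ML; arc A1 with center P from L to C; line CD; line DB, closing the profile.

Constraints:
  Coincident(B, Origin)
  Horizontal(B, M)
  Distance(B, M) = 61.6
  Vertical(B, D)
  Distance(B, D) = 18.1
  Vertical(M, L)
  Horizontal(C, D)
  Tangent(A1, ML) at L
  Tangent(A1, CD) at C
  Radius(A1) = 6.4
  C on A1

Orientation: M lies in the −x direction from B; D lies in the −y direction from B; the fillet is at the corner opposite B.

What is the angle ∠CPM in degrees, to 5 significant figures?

151.32°

B is at the origin; B and M share the same y with |BM| = 61.6 and M on the −x side, so M = (-61.600, 0.0000). B and D share the same x with |BD| = 18.1 and D on the −y side, so D = (0.0000, -18.100). The virtual corner opposite B is at (-61.600, -18.100). Tangency of A1 to ML means the radius PL is perpendicular to ML and since A1 is tangent to CD there, PC ⟂ CD, with radius 6.4, so the center P sits 6.4 in from both sides at P = (-55.200, -11.700). That places the tangent points at L = (-61.600, -11.700) on ML and C = (-55.200, -18.100) on CD. Then cos ∠CPM = PC·PM / (|PC||PM|), giving 151.32°.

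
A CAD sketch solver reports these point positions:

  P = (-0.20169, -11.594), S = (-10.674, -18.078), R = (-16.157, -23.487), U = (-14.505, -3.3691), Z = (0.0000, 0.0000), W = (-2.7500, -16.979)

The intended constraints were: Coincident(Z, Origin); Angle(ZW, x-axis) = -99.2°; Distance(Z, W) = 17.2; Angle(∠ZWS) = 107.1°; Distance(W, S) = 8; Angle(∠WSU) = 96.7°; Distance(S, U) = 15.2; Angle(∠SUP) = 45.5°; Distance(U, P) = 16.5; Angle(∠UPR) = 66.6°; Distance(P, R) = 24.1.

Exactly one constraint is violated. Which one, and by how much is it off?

Distance(P, R) = 24.1 — off by 4.20.

Z = (0.00, 0.00) ✓; ZW at -99.20° ✓; |ZW| = 17.20 ✓; ∠ZWS = 107.1° ✓; |WS| = 8.000 ✓; ∠WSU = 96.70° ✓; |SU| = 15.20 ✓; ∠SUP = 45.50° ✓; |UP| = 16.50 ✓; ∠UPR = 66.60° ✓; |PR| = 19.90 ✗.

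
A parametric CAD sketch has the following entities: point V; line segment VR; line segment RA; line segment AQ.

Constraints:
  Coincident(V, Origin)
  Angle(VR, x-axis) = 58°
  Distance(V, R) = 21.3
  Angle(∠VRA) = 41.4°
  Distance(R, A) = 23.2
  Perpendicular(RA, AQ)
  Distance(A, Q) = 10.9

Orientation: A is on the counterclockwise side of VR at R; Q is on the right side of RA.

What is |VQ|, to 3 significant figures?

26.0

V is at the origin; VR runs at 58.0° with length 21.3, so R = 21.3·(cos 58.0°, sin 58.0°) = (11.3, 18.1). ∠VRA = 41.4°, so RA runs at 58.0° + (180° − 41.4°) = 197° from the x-axis; with |RA| = 23.2, A = R + 23.2·(cos 197°, sin 197°) = (-10.9, 11.4). RA is perpendicular to AQ; with |AQ| = 10.9 on the right of RA, Q = A + 10.9·(-0.286, 0.958) = (-14.1, 21.9). Then |VQ| = |Q − V| = 26.0.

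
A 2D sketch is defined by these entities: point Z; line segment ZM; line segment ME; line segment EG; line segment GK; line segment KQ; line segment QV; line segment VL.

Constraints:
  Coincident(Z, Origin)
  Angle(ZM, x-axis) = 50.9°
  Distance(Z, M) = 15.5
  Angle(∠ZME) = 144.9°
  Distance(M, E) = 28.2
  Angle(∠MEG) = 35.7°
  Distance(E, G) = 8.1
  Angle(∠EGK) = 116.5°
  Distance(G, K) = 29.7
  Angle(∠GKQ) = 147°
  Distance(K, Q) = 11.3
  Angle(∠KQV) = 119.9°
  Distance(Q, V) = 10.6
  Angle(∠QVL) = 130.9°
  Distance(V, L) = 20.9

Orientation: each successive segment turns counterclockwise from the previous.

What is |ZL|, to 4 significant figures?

49.65

∠KQV = 119.9° gives QV at 26.90° from the x-axis; with |QV| = 10.6, V = (37.46, 5.362). ∠QVL = 130.9° gives VL at 76.00° from the x-axis; with |VL| = 20.9, L = (42.52, 25.64). Then |ZL| = |L − Z| = 49.65.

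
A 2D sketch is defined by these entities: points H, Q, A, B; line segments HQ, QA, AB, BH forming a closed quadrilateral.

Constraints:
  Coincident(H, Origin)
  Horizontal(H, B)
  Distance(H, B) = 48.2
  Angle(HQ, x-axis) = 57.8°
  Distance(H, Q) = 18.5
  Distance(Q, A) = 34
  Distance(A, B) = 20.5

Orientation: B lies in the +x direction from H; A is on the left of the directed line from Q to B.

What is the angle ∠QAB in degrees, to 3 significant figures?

95.7°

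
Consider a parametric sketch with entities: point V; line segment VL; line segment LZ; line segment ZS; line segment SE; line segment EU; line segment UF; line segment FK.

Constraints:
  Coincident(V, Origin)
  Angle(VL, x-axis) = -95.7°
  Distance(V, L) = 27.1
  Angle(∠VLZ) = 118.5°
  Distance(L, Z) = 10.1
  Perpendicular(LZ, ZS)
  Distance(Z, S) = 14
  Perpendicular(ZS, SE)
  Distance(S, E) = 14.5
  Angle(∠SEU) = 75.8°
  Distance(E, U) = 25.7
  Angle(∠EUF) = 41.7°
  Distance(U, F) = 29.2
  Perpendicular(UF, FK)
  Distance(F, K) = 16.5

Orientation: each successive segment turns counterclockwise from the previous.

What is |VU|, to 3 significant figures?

37.8

The perpendicularity gives SE at right angles to ZS, so SE runs at 146°; with |SE| = 14.5, E = (1.54, -12.9). ∠SEU = 75.8° gives EU at -110° from the x-axis; with |EU| = 25.7, U = (-7.25, -37.1). Then |VU| = |U − V| = 37.8.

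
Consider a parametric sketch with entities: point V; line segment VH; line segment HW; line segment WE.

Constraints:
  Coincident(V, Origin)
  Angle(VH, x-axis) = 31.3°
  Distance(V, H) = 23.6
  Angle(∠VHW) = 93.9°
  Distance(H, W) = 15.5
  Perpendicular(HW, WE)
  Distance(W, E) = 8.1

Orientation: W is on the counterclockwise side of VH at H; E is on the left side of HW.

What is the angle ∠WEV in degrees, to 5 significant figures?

132.08°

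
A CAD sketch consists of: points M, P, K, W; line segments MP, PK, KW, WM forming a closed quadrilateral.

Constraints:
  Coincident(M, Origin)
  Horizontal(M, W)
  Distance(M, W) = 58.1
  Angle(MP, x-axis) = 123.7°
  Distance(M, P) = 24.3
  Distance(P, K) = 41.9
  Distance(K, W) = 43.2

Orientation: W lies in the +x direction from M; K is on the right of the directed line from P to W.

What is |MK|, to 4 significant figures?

18.63

Checks: |PK| = 41.90 ✓; |KW| = 43.20 ✓.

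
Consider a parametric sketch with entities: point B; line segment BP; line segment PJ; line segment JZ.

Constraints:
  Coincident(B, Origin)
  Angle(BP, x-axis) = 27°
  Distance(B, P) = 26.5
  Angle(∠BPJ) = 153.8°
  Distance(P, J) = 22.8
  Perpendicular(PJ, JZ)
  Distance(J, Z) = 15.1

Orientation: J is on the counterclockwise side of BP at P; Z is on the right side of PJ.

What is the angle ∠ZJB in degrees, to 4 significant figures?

104.1°

B is at the origin; BP runs at 27.0° with length 26.5, so P = 26.5·(cos 27.0°, sin 27.0°) = (23.61, 12.03). ∠BPJ = 153.8°, so PJ runs at 27.0° + (180° − 153.8°) = 53.20° from the x-axis; with |PJ| = 22.8, J = P + 22.8·(cos 53.20°, sin 53.20°) = (37.27, 30.29). The perpendicularity gives JZ at right angles to PJ; with |JZ| = 15.1 on the right of PJ, Z = J + 15.1·(0.8007, -0.5990) = (49.36, 21.24). Then cos ∠ZJB = JZ·JB / (|JZ||JB|), giving 104.1°.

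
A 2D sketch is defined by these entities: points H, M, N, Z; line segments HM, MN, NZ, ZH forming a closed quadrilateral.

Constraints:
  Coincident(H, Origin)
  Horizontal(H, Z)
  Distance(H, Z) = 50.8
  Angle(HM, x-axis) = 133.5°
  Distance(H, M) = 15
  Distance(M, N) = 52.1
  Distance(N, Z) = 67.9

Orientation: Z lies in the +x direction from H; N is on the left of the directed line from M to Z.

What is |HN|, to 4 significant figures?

58.67

H is at the origin; HZ is horizontal with |HZ| = 50.8 and Z in +x, so Z = (50.8, 0). HM runs at 133.5° with |HM| = 15.0, so M = (-10.33, 10.88). N is determined by |MN| = 52.1 and |NZ| = 67.9 together: it lies at the intersection of circle(M, 52.1) and circle(Z, 67.9). With |MZ| = 62.09, the foot of the radical line on MZ is 15.77 from M and the perpendicular offset is √(52.1² − 15.77²) = 49.65. Taking the left-of-MZ solution: N = (13.91, 57.00).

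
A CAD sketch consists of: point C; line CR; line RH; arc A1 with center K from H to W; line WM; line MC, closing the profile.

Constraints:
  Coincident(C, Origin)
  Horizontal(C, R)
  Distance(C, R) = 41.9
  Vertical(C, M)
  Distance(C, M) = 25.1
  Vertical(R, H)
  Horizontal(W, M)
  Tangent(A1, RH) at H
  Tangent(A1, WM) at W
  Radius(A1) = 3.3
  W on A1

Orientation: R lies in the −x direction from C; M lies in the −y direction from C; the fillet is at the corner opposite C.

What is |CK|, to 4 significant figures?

44.33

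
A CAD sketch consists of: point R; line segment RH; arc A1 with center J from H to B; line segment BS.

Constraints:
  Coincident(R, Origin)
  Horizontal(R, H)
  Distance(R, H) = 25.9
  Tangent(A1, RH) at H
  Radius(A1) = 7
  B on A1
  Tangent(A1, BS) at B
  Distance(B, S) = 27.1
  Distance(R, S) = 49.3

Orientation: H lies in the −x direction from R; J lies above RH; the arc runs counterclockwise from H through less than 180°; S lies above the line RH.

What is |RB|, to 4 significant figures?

23.25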